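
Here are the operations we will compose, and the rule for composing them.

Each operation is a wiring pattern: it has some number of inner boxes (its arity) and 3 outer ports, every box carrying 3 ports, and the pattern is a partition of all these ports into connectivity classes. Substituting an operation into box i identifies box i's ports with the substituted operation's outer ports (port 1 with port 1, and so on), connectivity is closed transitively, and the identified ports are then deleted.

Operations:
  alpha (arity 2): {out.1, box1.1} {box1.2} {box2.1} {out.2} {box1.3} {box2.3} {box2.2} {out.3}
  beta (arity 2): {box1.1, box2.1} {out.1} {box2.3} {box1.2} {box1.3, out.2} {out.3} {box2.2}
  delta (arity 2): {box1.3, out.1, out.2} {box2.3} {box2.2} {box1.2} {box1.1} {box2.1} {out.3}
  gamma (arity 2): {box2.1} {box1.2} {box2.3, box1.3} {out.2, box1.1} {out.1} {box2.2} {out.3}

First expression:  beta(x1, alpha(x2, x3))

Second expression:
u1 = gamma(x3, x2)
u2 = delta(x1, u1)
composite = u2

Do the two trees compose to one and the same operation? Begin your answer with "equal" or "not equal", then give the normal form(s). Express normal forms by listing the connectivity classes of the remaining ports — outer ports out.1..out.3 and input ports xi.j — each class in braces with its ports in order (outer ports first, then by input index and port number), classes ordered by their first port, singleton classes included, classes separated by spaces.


not equal; first: {out.1} {out.2, x1.3} {out.3} {x1.1, x2.1} {x1.2} {x2.2} {x2.3} {x3.1} {x3.2} {x3.3}; second: {out.1, out.2, x1.3} {out.3} {x1.1} {x1.2} {x2.1} {x2.2} {x2.3, x3.3} {x3.1} {x3.2}

Normal form of the first expression: {out.1} {out.2, x1.3} {out.3} {x1.1, x2.1} {x1.2} {x2.2} {x2.3} {x3.1} {x3.2} {x3.3}
Normal form of the second expression: {out.1, out.2, x1.3} {out.3} {x1.1} {x1.2} {x2.1} {x2.2} {x2.3, x3.3} {x3.1} {x3.2}
They disagree, so not equal.


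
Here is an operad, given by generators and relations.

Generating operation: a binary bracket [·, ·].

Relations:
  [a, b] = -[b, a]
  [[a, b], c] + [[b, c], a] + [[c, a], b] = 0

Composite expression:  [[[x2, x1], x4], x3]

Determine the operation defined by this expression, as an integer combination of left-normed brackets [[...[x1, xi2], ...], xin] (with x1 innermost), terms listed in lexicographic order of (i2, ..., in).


-[[[x1, x2], x4], x3]


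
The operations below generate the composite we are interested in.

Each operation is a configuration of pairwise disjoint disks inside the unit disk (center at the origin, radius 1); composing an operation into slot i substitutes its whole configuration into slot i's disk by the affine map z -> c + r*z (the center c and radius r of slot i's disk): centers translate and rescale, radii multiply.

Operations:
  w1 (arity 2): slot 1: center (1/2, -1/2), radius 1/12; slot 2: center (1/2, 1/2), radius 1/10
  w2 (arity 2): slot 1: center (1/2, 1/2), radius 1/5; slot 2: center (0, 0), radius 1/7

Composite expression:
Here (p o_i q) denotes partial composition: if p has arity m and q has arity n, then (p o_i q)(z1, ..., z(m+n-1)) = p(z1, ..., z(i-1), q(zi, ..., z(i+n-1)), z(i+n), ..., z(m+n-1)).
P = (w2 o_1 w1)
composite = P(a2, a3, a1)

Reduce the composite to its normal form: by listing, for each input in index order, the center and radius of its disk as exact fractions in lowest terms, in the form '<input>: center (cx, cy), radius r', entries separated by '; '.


a1: center (0, 0), radius 1/7; a2: center (3/5, 2/5), radius 1/60; a3: center (3/5, 3/5), radius 1/50

Each a-disk chains the slot maps above it in w2; radii multiply.
for a2, the 2-step affine chain lands on center (3/5, 2/5), radius 1/60
for a3, the 2-step affine chain lands on center (3/5, 3/5), radius 1/50
for a1, the 1-step affine chain lands on center (0, 0), radius 1/7


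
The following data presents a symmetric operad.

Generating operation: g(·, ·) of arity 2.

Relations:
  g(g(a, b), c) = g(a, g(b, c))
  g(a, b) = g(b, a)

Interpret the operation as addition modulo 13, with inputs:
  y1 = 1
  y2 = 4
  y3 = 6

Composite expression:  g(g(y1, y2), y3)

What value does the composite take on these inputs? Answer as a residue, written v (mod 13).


11 (mod 13)


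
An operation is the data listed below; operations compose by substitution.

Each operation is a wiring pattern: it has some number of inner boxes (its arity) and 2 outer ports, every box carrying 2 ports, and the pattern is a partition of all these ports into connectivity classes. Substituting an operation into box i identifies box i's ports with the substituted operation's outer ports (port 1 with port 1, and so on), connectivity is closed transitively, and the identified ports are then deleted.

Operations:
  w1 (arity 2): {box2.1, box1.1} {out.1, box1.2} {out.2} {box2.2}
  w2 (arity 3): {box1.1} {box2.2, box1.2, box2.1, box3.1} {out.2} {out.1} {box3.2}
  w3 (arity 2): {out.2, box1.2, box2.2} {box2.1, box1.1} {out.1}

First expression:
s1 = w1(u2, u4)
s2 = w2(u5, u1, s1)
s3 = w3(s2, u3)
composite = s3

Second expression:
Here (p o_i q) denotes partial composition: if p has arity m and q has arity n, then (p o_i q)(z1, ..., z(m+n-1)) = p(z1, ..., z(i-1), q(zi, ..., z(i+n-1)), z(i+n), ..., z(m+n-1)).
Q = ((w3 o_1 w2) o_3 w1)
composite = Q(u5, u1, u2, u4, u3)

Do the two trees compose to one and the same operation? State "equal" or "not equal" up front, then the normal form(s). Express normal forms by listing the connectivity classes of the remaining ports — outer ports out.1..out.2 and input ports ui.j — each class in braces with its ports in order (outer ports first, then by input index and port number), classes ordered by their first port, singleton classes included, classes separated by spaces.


equal; the common form is {out.1} {out.2, u3.2} {u1.1, u1.2, u2.2, u5.2} {u2.1, u4.1} {u3.1} {u4.2} {u5.1}


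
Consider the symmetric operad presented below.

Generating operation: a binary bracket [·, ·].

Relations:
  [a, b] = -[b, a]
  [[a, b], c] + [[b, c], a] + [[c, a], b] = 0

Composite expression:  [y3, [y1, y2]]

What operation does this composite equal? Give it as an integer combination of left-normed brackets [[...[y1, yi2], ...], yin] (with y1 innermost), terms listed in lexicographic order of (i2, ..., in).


-[[y1, y2], y3]

In the tensor algebra, words opening y1 carry the y1-anchored form.
Composite bracket: [y3, [y1, y2]]
Full expansion: 4 signed words from ab - ba (2^2 = 4).
Collect the words opening with y1:
  from y1y2y3, sign -1: term -[[y1, y2], y3]


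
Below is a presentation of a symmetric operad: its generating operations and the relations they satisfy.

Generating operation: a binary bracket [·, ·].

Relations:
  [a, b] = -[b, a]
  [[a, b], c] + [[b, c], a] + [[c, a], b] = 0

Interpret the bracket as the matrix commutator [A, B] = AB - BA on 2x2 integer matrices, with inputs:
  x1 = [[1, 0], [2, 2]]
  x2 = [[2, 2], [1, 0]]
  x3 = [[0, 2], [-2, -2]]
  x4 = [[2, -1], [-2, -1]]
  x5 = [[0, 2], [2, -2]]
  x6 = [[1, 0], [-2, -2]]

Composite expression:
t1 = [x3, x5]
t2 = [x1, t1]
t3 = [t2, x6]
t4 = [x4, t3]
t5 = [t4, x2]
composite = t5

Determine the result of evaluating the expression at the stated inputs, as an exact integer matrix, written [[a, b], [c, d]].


[[432, -288], [-288, -432]]

[x3, x5] = [[8, 0], [-8, -8]]
[x1, [x3, x5]] = [[0, 0], [24, 0]]
[[x1, [x3, x5]], x6] = [[0, 0], [72, 0]]
[x4, [[x1, [x3, x5]], x6]] = [[-72, 0], [-216, 72]]
[[x4, [[x1, [x3, x5]], x6]], x2] = [[432, -288], [-288, -432]]


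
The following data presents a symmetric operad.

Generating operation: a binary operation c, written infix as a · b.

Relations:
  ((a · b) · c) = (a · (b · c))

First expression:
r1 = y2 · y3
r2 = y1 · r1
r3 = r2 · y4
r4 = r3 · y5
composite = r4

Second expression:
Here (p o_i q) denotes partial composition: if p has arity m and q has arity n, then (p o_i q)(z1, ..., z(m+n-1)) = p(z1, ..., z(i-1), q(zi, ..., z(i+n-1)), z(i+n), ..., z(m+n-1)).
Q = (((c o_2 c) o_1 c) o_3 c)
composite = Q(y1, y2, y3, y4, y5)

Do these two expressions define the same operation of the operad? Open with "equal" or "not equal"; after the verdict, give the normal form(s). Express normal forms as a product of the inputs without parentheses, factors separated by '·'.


equal; both compose to y1 · y2 · y3 · y4 · y5

The first expression reduces to y1 · y2 · y3 · y4 · y5
The second expression reduces to y1 · y2 · y3 · y4 · y5
The normal forms match — equal.


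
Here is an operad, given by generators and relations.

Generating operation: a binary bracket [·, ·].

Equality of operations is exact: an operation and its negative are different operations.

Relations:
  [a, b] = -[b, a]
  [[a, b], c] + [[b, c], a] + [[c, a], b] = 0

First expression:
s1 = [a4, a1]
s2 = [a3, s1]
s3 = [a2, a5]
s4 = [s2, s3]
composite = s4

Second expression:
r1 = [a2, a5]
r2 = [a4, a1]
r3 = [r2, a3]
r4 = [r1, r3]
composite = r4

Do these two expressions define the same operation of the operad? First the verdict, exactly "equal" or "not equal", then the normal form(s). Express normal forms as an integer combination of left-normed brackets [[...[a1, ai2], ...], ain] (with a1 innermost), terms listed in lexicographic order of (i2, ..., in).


equal — both sides give [[[[a1, a4], a3], a2], a5] - [[[[a1, a4], a3], a5], a2]


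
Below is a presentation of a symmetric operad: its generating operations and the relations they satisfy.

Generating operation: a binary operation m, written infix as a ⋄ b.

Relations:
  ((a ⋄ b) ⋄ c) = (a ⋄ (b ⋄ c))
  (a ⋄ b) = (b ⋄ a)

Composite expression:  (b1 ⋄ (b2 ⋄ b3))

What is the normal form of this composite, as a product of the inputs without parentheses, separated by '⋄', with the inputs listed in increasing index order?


With m associative and commutative, the b-input set is all that matters.
(b2 ⋄ b3) linearizes to b2 ⋄ b3
(b1 ⋄ (b2 ⋄ b3)) linearizes to b1 ⋄ b2 ⋄ b3
reordering the factors by index: b1 ⋄ b2 ⋄ b3

b1 ⋄ b2 ⋄ b3


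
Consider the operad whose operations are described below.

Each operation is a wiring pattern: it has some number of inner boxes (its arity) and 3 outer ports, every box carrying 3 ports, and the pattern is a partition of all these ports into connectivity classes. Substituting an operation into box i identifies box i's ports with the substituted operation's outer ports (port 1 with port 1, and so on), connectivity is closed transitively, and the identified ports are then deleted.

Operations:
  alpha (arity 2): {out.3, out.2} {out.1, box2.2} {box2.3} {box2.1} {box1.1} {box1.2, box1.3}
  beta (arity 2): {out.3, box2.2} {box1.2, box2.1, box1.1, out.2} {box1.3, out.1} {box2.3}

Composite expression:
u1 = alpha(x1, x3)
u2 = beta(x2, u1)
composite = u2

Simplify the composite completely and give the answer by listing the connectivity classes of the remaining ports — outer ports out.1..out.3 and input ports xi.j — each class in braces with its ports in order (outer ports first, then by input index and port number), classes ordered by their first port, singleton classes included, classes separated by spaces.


{out.1, x2.3} {out.2, x2.1, x2.2, x3.2} {out.3} {x1.1} {x1.2, x1.3} {x3.1} {x3.3}

Substituting into beta glues patterns; closure does the rest.
the subtree at alpha composes to {out.1, x3.2} {out.2, out.3} {x1.1} {x1.2, x1.3} {x3.1} {x3.3} on (x1, x3); out.j = own outer ports
the subtree at beta composes to {out.1, x2.3} {out.2, x2.1, x2.2, x3.2} {out.3} {x1.1} {x1.2, x1.3} {x3.1} {x3.3} on (x2, x1, x3); out.j = own outer ports


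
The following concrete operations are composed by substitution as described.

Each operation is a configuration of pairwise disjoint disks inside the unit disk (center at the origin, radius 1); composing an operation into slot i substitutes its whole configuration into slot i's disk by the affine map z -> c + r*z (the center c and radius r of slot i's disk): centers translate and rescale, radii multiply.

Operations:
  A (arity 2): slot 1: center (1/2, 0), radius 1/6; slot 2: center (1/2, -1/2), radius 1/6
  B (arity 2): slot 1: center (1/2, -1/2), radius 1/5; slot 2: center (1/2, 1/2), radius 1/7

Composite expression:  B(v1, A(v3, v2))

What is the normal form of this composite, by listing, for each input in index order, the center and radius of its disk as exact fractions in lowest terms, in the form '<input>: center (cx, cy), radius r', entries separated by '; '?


v1: center (1/2, -1/2), radius 1/5; v2: center (4/7, 3/7), radius 1/42; v3: center (4/7, 1/2), radius 1/42


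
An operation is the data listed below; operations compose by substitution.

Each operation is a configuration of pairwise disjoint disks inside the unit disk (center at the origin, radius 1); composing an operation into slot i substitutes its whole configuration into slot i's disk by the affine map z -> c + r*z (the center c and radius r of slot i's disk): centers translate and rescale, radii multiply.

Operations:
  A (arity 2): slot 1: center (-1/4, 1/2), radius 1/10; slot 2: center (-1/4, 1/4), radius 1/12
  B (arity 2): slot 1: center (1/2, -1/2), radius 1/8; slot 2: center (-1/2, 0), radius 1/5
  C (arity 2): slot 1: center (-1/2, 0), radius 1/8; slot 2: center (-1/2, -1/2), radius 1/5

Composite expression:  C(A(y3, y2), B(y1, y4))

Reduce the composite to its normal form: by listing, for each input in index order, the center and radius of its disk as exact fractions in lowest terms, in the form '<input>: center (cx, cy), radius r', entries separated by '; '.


y1: center (-2/5, -3/5), radius 1/40; y2: center (-17/32, 1/32), radius 1/96; y3: center (-17/32, 1/16), radius 1/80; y4: center (-3/5, -1/2), radius 1/25

Nesting under C composes maps z -> c + r*z down each y-path.
input y3: applying the 2 nested substitutions gives center (-17/32, 1/16), radius 1/80
input y2: applying the 2 nested substitutions gives center (-17/32, 1/32), radius 1/96
input y1: applying the 2 nested substitutions gives center (-2/5, -3/5), radius 1/40
input y4: applying the 2 nested substitutions gives center (-3/5, -1/2), radius 1/25


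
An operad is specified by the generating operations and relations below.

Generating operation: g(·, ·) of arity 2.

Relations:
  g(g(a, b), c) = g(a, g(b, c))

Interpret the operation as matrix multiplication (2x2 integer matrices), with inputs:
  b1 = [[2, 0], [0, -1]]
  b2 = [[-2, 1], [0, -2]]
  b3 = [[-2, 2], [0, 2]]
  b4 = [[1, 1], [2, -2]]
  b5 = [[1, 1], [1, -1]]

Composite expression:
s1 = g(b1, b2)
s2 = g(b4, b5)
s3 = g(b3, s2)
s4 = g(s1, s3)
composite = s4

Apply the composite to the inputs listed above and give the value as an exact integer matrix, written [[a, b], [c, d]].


[[16, -16], [0, 16]]

g(b1, b2) = [[-4, 2], [0, 2]]
g(b4, b5) = [[2, 0], [0, 4]]
g(b3, g(b4, b5)) = [[-4, 8], [0, 8]]
g(g(b1, b2), g(b3, g(b4, b5))) = [[16, -16], [0, 16]]


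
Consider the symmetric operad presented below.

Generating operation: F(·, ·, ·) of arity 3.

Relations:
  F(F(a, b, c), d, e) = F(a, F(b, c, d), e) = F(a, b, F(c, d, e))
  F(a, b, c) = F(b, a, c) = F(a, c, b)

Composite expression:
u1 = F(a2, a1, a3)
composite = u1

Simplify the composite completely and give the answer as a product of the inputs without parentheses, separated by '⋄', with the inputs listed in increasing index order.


a1 ⋄ a2 ⋄ a3

Shape and order are irrelevant to F; the a-input set decides.
F(a2, a1, a3) spells out as a2 ⋄ a1 ⋄ a3
rearranged into index order: a1 ⋄ a2 ⋄ a3


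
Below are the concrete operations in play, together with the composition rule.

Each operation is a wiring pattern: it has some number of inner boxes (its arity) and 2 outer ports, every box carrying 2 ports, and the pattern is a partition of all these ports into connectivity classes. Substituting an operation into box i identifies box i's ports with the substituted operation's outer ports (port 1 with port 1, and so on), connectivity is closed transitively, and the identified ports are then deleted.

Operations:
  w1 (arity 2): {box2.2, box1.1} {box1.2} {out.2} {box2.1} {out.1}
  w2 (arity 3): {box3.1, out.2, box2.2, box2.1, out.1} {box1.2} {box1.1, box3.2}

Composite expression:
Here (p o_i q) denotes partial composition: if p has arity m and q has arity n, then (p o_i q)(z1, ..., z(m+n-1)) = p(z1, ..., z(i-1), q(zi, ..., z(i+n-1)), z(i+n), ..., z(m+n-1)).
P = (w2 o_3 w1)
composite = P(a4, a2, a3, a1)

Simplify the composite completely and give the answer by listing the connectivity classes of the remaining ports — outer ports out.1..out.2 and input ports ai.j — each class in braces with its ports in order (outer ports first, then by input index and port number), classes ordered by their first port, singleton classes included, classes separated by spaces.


{out.1, out.2, a2.1, a2.2} {a1.1} {a1.2, a3.1} {a3.2} {a4.1} {a4.2}

Substituting into w2 glues patterns; closure does the rest.
stage w1: inputs (a3, a1), connectivity {out.1} {out.2} {a1.1} {a1.2, a3.1} {a3.2}, out.j its boundary
stage w2: inputs (a4, a2, a3, a1), connectivity {out.1, out.2, a2.1, a2.2} {a1.1} {a1.2, a3.1} {a3.2} {a4.1} {a4.2}, out.j its boundary


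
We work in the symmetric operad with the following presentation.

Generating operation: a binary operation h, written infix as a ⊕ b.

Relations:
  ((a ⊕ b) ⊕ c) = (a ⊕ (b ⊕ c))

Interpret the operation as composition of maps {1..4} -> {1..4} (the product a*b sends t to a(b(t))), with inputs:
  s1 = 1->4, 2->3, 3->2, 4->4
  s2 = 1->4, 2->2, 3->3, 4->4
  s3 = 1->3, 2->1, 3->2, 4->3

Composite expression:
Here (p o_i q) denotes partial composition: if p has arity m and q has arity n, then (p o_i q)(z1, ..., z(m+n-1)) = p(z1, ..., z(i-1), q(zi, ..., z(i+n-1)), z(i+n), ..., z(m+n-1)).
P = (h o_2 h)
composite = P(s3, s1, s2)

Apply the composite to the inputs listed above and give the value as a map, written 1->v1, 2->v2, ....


1->3, 2->2, 3->1, 4->3

(s1 ⊕ s2) = 1->4, 2->3, 3->2, 4->4
(s3 ⊕ (s1 ⊕ s2)) = 1->3, 2->2, 3->1, 4->3


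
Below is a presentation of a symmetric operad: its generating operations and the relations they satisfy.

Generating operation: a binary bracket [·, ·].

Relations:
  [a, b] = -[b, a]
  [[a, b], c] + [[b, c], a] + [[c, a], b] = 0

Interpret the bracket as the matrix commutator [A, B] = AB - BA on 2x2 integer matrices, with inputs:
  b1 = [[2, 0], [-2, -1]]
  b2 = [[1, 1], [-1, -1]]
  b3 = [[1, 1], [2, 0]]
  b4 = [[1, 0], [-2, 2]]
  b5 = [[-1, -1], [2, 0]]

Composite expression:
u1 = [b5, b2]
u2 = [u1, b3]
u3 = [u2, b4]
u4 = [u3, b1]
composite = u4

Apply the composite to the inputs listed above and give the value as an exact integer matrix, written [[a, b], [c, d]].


[[6, 9], [-9, -6]]

[b5, b2] = [[-1, 1], [3, 1]]
[[b5, b2], b3] = [[-1, -3], [7, 1]]
[[[b5, b2], b3], b4] = [[6, -3], [-11, -6]]
[[[[b5, b2], b3], b4], b1] = [[6, 9], [-9, -6]]


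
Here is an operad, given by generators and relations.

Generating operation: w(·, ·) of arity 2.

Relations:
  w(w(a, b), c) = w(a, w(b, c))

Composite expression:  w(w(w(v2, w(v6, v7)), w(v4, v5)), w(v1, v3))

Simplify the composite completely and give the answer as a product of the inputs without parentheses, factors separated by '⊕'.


v2 ⊕ v6 ⊕ v7 ⊕ v4 ⊕ v5 ⊕ v1 ⊕ v3

Under associativity of w, the answer is the v's in reading order.
w(v6, v7) unparenthesizes to v6 ⊕ v7
w(v2, w(v6, v7)) unparenthesizes to v2 ⊕ v6 ⊕ v7
w(v4, v5) unparenthesizes to v4 ⊕ v5
w(w(v2, w(v6, v7)), w(v4, v5)) unparenthesizes to v2 ⊕ v6 ⊕ v7 ⊕ v4 ⊕ v5
w(v1, v3) unparenthesizes to v1 ⊕ v3
w(w(w(v2, w(v6, v7)), w(v4, v5)), w(v1, v3)) unparenthesizes to v2 ⊕ v6 ⊕ v7 ⊕ v4 ⊕ v5 ⊕ v1 ⊕ v3


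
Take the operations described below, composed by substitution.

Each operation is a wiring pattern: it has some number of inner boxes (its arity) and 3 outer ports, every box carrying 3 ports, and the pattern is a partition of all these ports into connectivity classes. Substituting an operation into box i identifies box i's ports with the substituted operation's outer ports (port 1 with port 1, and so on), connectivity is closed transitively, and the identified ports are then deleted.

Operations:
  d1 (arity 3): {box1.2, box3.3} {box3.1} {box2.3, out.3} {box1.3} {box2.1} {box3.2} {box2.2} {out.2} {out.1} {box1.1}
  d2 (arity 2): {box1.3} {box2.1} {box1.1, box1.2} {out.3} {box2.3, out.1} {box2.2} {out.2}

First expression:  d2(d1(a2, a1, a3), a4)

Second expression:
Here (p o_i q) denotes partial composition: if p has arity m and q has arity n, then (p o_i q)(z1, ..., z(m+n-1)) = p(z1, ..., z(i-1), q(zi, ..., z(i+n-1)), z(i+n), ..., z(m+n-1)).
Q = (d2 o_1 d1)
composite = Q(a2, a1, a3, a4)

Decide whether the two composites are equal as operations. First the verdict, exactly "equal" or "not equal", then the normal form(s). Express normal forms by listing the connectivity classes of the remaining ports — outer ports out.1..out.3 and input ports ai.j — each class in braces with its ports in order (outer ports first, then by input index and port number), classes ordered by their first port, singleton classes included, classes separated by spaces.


The first composite normalizes to {out.1, a4.3} {out.2} {out.3} {a1.1} {a1.2} {a1.3} {a2.1} {a2.2, a3.3} {a2.3} {a3.1} {a3.2} {a4.1} {a4.2}
The second composite normalizes to {out.1, a4.3} {out.2} {out.3} {a1.1} {a1.2} {a1.3} {a2.1} {a2.2, a3.3} {a2.3} {a3.1} {a3.2} {a4.1} {a4.2}
The normal forms match — equal.

equal; both compose to {out.1, a4.3} {out.2} {out.3} {a1.1} {a1.2} {a1.3} {a2.1} {a2.2, a3.3} {a2.3} {a3.1} {a3.2} {a4.1} {a4.2}


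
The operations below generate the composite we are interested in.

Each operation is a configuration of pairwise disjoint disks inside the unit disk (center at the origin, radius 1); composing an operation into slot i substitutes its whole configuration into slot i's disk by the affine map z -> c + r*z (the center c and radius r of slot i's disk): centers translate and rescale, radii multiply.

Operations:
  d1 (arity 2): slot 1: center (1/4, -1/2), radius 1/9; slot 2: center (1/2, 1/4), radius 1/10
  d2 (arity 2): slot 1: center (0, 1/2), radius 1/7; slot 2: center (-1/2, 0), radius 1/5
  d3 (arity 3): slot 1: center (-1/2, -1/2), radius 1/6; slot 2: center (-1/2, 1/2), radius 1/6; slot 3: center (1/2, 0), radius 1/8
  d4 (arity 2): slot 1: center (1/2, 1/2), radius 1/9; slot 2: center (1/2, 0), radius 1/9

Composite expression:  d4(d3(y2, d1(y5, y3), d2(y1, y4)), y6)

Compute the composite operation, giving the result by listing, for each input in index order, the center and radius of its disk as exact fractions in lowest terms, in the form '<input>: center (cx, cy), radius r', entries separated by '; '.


y1: center (5/9, 73/144), radius 1/504; y2: center (4/9, 4/9), radius 1/54; y3: center (49/108, 121/216), radius 1/540; y4: center (79/144, 1/2), radius 1/360; y5: center (97/216, 59/108), radius 1/486; y6: center (1/2, 0), radius 1/9

Only the slot chain above each y matters under d4; compose those maps.
for y2, the 2-step affine chain lands on center (4/9, 4/9), radius 1/54
for y5, the 3-step affine chain lands on center (97/216, 59/108), radius 1/486
for y3, the 3-step affine chain lands on center (49/108, 121/216), radius 1/540
for y1, the 3-step affine chain lands on center (5/9, 73/144), radius 1/504
for y4, the 3-step affine chain lands on center (79/144, 1/2), radius 1/360
for y6, the 1-step affine chain lands on center (1/2, 0), radius 1/9


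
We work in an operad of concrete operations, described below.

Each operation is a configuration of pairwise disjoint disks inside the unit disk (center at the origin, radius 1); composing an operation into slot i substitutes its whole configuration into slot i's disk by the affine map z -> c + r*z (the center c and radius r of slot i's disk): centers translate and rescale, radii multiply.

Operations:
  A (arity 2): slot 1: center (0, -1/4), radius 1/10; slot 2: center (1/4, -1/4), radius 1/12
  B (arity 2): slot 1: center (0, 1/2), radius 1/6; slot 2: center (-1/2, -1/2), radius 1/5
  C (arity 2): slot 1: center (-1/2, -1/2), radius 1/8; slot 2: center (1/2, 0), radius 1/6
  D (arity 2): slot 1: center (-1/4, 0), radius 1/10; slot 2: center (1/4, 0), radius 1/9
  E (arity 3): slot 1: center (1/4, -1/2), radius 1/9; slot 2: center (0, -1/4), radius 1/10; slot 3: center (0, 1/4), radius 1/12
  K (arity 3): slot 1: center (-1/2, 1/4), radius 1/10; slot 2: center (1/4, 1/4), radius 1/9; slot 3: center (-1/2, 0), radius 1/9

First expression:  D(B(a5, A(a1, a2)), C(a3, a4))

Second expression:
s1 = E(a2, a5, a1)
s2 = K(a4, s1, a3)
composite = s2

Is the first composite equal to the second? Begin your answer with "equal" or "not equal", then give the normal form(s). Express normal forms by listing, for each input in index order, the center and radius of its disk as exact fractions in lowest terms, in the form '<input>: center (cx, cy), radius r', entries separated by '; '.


not equal — first a1: center (-3/10, -11/200), radius 1/500; a2: center (-59/200, -11/200), radius 1/600; a3: center (7/36, -1/18), radius 1/72; a4: center (11/36, 0), radius 1/54; a5: center (-1/4, 1/20), radius 1/60, second a1: center (1/4, 5/18), radius 1/108; a2: center (5/18, 7/36), radius 1/81; a3: center (-1/2, 0), radius 1/9; a4: center (-1/2, 1/4), radius 1/10; a5: center (1/4, 2/9), radius 1/90


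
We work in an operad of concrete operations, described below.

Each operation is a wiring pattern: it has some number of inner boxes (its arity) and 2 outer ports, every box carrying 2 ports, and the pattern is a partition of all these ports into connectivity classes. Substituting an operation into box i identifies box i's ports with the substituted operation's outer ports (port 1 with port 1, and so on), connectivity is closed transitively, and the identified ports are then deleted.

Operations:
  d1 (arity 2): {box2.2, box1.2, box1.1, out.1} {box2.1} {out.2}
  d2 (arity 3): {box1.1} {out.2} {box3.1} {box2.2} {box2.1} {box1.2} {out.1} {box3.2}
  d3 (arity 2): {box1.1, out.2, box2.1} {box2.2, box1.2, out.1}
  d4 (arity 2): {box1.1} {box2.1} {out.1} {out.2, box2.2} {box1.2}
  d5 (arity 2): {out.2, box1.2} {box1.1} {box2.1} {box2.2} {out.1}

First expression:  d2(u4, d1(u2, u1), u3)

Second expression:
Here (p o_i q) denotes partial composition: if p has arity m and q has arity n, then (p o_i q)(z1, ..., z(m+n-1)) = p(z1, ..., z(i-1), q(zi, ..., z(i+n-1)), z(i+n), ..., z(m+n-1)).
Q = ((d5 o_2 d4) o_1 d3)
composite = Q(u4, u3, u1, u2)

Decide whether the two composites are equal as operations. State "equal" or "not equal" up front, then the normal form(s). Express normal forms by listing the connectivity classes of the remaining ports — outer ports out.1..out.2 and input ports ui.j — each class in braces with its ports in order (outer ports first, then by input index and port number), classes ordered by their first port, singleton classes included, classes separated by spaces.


not equal: they reduce to {out.1} {out.2} {u1.1} {u1.2, u2.1, u2.2} {u3.1} {u3.2} {u4.1} {u4.2} and {out.1} {out.2, u3.1, u4.1} {u1.1} {u1.2} {u2.1} {u2.2} {u3.2, u4.2}

In normal form, the first expression is {out.1} {out.2} {u1.1} {u1.2, u2.1, u2.2} {u3.1} {u3.2} {u4.1} {u4.2}
In normal form, the second expression is {out.1} {out.2, u3.1, u4.1} {u1.1} {u1.2} {u2.1} {u2.2} {u3.2, u4.2}
They disagree, so not equal.


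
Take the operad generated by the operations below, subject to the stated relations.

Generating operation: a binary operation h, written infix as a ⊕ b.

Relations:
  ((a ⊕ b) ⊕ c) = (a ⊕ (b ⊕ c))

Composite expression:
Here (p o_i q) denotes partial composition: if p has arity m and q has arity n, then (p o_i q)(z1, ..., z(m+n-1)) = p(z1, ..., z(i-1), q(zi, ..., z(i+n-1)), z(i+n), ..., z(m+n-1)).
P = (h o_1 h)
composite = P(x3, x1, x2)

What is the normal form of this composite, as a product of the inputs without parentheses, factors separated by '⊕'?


x3 ⊕ x1 ⊕ x2

Under associativity of h, the answer is the x's in reading order.
(x3 ⊕ x1) reduces to x3 ⊕ x1
((x3 ⊕ x1) ⊕ x2) reduces to x3 ⊕ x1 ⊕ x2


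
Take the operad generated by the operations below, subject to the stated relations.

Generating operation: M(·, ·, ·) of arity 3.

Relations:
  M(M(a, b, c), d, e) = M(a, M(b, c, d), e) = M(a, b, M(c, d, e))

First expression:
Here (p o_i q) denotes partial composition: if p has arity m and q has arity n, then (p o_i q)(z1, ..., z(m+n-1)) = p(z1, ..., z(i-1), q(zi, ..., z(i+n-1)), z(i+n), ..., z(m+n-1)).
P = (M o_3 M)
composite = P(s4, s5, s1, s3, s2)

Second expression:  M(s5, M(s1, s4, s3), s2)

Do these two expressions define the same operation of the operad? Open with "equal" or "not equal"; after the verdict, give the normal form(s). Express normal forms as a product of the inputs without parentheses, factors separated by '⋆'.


The first expression reduces to s4 ⋆ s5 ⋆ s1 ⋆ s3 ⋆ s2
The second expression reduces to s5 ⋆ s1 ⋆ s4 ⋆ s3 ⋆ s2
Distinct normal forms: not equal.

not equal: they reduce to s4 ⋆ s5 ⋆ s1 ⋆ s3 ⋆ s2 and s5 ⋆ s1 ⋆ s4 ⋆ s3 ⋆ s2


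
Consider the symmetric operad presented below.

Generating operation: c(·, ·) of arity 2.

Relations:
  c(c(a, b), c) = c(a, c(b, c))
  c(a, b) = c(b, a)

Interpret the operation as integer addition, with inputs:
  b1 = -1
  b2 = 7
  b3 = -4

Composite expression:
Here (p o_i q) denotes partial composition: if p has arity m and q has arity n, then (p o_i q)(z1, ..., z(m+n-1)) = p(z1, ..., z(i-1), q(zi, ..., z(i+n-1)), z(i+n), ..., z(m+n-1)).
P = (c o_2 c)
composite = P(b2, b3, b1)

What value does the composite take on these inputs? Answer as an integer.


c(b3, b1) = -5
c(b2, c(b3, b1)) = 2

2


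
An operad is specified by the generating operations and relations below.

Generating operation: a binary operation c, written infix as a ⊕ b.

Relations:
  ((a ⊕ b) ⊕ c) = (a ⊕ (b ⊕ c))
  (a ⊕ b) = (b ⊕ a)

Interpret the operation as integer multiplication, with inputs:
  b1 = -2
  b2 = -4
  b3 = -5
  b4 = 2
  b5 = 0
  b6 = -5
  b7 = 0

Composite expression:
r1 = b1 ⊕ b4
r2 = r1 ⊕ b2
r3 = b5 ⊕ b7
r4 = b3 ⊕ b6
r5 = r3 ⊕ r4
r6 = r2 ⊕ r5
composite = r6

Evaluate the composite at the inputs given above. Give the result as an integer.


0

(b1 ⊕ b4) = -4
((b1 ⊕ b4) ⊕ b2) = 16
(b5 ⊕ b7) = 0
(b3 ⊕ b6) = 25
((b5 ⊕ b7) ⊕ (b3 ⊕ b6)) = 0
(((b1 ⊕ b4) ⊕ b2) ⊕ ((b5 ⊕ b7) ⊕ (b3 ⊕ b6))) = 0


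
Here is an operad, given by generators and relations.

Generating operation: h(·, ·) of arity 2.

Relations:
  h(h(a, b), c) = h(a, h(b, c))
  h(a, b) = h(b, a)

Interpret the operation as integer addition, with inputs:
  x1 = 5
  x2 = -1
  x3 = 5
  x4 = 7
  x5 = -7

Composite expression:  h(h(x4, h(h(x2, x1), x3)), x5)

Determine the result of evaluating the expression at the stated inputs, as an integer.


9

h(x2, x1) = 4
h(h(x2, x1), x3) = 9
h(x4, h(h(x2, x1), x3)) = 16
h(h(x4, h(h(x2, x1), x3)), x5) = 9


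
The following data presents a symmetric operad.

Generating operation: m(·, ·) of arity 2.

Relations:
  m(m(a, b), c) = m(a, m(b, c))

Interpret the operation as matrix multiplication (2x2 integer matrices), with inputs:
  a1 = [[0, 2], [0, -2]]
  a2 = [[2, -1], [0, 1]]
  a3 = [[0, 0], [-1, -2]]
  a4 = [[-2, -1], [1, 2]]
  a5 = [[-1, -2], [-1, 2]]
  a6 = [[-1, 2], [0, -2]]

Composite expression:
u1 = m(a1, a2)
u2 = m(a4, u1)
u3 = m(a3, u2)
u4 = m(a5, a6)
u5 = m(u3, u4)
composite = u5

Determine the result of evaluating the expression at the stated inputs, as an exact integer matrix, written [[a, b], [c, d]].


m(a1, a2) = [[0, 2], [0, -2]]
m(a4, m(a1, a2)) = [[0, -2], [0, -2]]
m(a3, m(a4, m(a1, a2))) = [[0, 0], [0, 6]]
m(a5, a6) = [[1, 2], [1, -6]]
m(m(a3, m(a4, m(a1, a2))), m(a5, a6)) = [[0, 0], [6, -36]]

[[0, 0], [6, -36]]


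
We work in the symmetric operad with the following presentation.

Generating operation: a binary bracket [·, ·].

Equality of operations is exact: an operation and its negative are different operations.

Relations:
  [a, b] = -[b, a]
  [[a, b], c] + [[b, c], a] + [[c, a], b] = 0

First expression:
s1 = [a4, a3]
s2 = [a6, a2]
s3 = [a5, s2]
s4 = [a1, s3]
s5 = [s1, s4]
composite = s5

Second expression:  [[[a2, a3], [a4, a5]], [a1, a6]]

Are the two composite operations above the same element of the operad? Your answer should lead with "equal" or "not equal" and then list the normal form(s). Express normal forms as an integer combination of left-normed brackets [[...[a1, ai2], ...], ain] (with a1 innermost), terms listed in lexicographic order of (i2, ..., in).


not equal: they reduce to [[[[[a1, a2], a6], a5], a3], a4] - [[[[[a1, a2], a6], a5], a4], a3] - [[[[[a1, a5], a2], a6], a3], a4] + [[[[[a1, a5], a2], a6], a4], a3] + [[[[[a1, a5], a6], a2], a3], a4] - [[[[[a1, a5], a6], a2], a4], a3] - [[[[[a1, a6], a2], a5], a3], a4] + [[[[[a1, a6], a2], a5], a4], a3] and -[[[[[a1, a6], a2], a3], a4], a5] + [[[[[a1, a6], a2], a3], a5], a4] + [[[[[a1, a6], a3], a2], a4], a5] - [[[[[a1, a6], a3], a2], a5], a4] + [[[[[a1, a6], a4], a5], a2], a3] - [[[[[a1, a6], a4], a5], a3], a2] - [[[[[a1, a6], a5], a4], a2], a3] + [[[[[a1, a6], a5], a4], a3], a2]

Reducing the first expression gives [[[[[a1, a2], a6], a5], a3], a4] - [[[[[a1, a2], a6], a5], a4], a3] - [[[[[a1, a5], a2], a6], a3], a4] + [[[[[a1, a5], a2], a6], a4], a3] + [[[[[a1, a5], a6], a2], a3], a4] - [[[[[a1, a5], a6], a2], a4], a3] - [[[[[a1, a6], a2], a5], a3], a4] + [[[[[a1, a6], a2], a5], a4], a3]
Reducing the second expression gives -[[[[[a1, a6], a2], a3], a4], a5] + [[[[[a1, a6], a2], a3], a5], a4] + [[[[[a1, a6], a3], a2], a4], a5] - [[[[[a1, a6], a3], a2], a5], a4] + [[[[[a1, a6], a4], a5], a2], a3] - [[[[[a1, a6], a4], a5], a3], a2] - [[[[[a1, a6], a5], a4], a2], a3] + [[[[[a1, a6], a5], a4], a3], a2]
The forms do not match — not equal.


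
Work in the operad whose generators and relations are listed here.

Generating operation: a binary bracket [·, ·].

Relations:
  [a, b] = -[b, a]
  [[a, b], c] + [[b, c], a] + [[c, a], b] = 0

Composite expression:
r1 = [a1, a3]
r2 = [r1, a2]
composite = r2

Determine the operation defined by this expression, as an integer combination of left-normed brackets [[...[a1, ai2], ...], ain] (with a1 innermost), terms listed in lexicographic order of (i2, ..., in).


[[a1, a3], a2]

Left-normed coefficients sit on the a1-initial expansion words.
Composite bracket: [[a1, a3], a2]
The bracket unfolds into 4 signed words via [a, b] = ab - ba (2^2 = 4).
Words beginning with a1 determine it all:
  a1a3a2 appears with sign +1, giving the term +[[a1, a3], a2]


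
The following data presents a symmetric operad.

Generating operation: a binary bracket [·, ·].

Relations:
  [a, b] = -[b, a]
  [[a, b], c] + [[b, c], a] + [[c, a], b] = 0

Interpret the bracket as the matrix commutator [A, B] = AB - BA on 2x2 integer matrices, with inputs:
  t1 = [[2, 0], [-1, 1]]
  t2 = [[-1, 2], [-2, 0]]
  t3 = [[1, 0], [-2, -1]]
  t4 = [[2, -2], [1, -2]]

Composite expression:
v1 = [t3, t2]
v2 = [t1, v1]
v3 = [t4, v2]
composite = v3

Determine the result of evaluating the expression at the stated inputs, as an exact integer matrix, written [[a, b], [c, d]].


[[24, 32], [64, -24]]


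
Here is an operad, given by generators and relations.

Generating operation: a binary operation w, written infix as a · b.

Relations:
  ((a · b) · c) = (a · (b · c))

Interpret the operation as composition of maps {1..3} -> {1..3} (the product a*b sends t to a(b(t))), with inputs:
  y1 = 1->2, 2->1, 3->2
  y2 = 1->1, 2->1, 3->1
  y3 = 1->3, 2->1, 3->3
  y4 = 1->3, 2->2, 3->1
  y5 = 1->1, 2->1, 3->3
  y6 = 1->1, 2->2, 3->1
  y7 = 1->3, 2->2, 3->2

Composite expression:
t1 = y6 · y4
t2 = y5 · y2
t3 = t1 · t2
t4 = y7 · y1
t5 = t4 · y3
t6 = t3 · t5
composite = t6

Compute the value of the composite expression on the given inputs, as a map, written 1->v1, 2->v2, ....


1->1, 2->1, 3->1


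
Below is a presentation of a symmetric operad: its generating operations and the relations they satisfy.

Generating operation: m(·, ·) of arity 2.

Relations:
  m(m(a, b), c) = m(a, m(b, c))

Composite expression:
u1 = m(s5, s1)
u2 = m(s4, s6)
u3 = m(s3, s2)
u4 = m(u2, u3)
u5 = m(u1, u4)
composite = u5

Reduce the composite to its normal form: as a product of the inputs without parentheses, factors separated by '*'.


s5 * s1 * s4 * s6 * s3 * s2

Key point: m is associative — brackets drop, the s-order remains.
m(s5, s1) collapses to s5 * s1
m(s4, s6) collapses to s4 * s6
m(s3, s2) collapses to s3 * s2
m(m(s4, s6), m(s3, s2)) collapses to s4 * s6 * s3 * s2
m(m(s5, s1), m(m(s4, s6), m(s3, s2))) collapses to s5 * s1 * s4 * s6 * s3 * s2


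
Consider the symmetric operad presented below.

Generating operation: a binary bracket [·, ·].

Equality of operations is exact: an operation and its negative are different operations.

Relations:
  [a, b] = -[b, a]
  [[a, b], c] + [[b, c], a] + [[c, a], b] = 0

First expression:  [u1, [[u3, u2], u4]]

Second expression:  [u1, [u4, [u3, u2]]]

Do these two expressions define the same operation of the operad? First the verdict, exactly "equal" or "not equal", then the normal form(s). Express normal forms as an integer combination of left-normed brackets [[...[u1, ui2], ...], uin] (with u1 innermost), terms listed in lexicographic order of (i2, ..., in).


not equal: they reduce to -[[[u1, u2], u3], u4] + [[[u1, u3], u2], u4] + [[[u1, u4], u2], u3] - [[[u1, u4], u3], u2] and [[[u1, u2], u3], u4] - [[[u1, u3], u2], u4] - [[[u1, u4], u2], u3] + [[[u1, u4], u3], u2]


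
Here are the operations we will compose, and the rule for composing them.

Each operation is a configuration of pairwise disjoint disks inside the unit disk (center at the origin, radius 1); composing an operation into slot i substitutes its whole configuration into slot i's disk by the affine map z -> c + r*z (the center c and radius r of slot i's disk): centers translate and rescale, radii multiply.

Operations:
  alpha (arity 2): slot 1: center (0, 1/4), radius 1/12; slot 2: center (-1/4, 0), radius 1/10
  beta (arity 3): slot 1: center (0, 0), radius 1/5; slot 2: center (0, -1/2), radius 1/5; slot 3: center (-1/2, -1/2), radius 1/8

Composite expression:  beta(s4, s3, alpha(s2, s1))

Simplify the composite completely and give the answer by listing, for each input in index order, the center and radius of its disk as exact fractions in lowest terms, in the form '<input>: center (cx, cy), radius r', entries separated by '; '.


s1: center (-17/32, -1/2), radius 1/80; s2: center (-1/2, -15/32), radius 1/96; s3: center (0, -1/2), radius 1/5; s4: center (0, 0), radius 1/5


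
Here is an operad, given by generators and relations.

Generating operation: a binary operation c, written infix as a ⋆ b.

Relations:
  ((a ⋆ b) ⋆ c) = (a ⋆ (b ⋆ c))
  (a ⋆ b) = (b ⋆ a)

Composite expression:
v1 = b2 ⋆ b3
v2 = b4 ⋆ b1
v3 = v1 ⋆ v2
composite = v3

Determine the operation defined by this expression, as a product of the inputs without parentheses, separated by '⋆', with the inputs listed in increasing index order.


Any arrangement under c is one operation, so sort the b-inputs.
(b2 ⋆ b3) linearizes to b2 ⋆ b3
(b4 ⋆ b1) linearizes to b4 ⋆ b1
((b2 ⋆ b3) ⋆ (b4 ⋆ b1)) linearizes to b2 ⋆ b3 ⋆ b4 ⋆ b1
rearranged into index order: b1 ⋆ b2 ⋆ b3 ⋆ b4

b1 ⋆ b2 ⋆ b3 ⋆ b4


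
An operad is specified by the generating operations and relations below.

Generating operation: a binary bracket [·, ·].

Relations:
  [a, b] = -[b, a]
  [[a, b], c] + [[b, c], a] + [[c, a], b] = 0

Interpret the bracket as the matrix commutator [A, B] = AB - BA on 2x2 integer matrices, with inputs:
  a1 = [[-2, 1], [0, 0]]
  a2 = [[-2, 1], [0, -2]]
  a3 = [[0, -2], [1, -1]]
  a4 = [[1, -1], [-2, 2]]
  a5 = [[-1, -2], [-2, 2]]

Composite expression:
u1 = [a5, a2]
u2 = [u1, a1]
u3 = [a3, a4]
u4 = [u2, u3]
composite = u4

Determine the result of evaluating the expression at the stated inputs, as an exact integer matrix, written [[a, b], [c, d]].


[[-2, 20], [0, 2]]

[a5, a2] = [[2, -3], [0, -2]]
[[a5, a2], a1] = [[0, -2], [0, 0]]
[a3, a4] = [[5, -3], [1, -5]]
[[[a5, a2], a1], [a3, a4]] = [[-2, 20], [0, 2]]


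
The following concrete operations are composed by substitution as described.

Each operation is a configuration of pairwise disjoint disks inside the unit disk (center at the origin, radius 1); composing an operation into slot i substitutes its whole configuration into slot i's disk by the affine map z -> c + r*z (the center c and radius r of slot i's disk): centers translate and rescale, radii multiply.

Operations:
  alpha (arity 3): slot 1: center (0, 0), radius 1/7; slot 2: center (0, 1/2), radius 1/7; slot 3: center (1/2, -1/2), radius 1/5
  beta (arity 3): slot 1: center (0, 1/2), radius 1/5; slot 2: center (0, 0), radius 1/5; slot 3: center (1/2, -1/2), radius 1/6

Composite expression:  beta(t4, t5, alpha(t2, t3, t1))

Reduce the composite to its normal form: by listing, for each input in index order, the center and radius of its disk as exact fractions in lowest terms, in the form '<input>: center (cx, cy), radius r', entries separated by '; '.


t1: center (7/12, -7/12), radius 1/30; t2: center (1/2, -1/2), radius 1/42; t3: center (1/2, -5/12), radius 1/42; t4: center (0, 1/2), radius 1/5; t5: center (0, 0), radius 1/5
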